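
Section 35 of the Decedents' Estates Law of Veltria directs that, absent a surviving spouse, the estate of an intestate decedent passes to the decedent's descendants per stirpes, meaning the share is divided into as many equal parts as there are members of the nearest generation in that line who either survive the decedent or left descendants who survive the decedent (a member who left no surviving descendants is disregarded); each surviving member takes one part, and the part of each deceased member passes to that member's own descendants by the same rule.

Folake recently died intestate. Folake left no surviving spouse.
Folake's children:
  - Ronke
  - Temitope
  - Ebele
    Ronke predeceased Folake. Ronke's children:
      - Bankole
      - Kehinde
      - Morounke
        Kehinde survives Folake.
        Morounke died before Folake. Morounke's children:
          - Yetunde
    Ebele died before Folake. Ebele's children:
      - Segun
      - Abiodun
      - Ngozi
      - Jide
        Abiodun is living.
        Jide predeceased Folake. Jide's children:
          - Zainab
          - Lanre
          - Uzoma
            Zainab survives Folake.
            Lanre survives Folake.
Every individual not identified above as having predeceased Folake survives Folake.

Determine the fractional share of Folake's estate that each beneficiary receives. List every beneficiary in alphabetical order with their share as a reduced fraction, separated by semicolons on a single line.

Abiodun 1/12; Bankole 1/9; Kehinde 1/9; Lanre 1/36; Ngozi 1/12; Segun 1/12; Temitope 1/3; Uzoma 1/36; Yetunde 1/9; Zainab 1/36

There is no surviving spouse, so the entire estate passes to Folake's descendants per stirpes.
The estate is divided into 3 equal shares of 1/3 among Ronke, Temitope, Ebele.
Ronke predeceased; the 1/3 allotted to Ronke's branch passes to Ronke's issue by representation.
The 1/3 is divided into 3 equal shares of 1/9 among Bankole, Kehinde, Morounke.
Bankole is living and takes 1/9.
Kehinde is living and takes 1/9.
Morounke predeceased; the 1/9 allotted to Morounke's branch passes to Morounke's issue by representation.
Yetunde is the sole taker at this level and receives the full 1/9.
Temitope is living and takes 1/3.
Ebele predeceased; the 1/3 allotted to Ebele's branch passes to Ebele's issue by representation.
The 1/3 is divided into 4 equal shares of 1/12 among Segun, Abiodun, Ngozi, Jide.
Segun is living and takes 1/12.
Abiodun is living and takes 1/12.
Ngozi is living and takes 1/12.
Jide predeceased; the 1/12 allotted to Jide's branch passes to Jide's issue by representation.
The 1/12 is divided into 3 equal shares of 1/36 among Zainab, Lanre, Uzoma.
Zainab is living and takes 1/36.
Lanre is living and takes 1/36.
Uzoma is living and takes 1/36.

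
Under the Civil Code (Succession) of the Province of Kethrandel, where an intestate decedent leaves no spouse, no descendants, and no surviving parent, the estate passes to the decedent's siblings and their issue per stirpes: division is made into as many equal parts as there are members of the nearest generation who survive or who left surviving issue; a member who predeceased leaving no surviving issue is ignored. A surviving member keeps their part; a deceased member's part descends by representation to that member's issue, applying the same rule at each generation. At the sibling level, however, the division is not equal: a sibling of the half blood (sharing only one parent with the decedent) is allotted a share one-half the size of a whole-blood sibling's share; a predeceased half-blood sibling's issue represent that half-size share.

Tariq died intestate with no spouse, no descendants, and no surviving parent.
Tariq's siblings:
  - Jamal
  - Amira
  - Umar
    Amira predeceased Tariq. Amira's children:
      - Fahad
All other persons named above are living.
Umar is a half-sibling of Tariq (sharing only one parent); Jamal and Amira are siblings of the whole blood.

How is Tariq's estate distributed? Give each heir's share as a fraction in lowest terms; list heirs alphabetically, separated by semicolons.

No spouse, descendants, or parent survives, so the estate passes to Tariq's siblings per stirpes.
Half-blood siblings count for one-half the weight of whole-blood siblings at the initial division.
Dividing 1 in proportion to weights (total weight 5/2): Jamal (weight 1) → 2/5; Amira (weight 1) → 2/5; Umar (weight 1/2) → 1/5.
Jamal is living and takes 2/5.
Amira predeceased; the 2/5 allotted to Amira's branch passes to Amira's issue by representation.
Fahad is the sole taker at this level and receives the full 2/5.
Umar is living and takes 1/5.

Fahad 2/5; Jamal 2/5; Umar 1/5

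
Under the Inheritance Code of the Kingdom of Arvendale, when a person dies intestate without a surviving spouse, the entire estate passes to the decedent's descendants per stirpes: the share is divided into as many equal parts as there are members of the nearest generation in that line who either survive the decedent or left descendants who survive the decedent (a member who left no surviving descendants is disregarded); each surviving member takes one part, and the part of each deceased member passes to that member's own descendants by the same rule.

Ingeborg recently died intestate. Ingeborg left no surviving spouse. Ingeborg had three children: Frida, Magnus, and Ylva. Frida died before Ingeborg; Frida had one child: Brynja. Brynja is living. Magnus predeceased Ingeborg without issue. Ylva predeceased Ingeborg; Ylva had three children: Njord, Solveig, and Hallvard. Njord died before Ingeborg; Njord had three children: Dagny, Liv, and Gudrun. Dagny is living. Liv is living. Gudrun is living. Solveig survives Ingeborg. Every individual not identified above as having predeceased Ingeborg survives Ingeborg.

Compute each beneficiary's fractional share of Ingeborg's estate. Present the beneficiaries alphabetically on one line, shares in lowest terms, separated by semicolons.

There is no surviving spouse, so the entire estate passes to Ingeborg's descendants per stirpes.
Magnus left no surviving issue, so that branch lapses and is disregarded.
The estate is divided into 2 equal shares of 1/2 among Frida, Ylva.
Frida predeceased; the 1/2 allotted to Frida's branch passes to Frida's issue by representation.
Brynja is the sole taker at this level and receives the full 1/2.
Ylva predeceased; the 1/2 allotted to Ylva's branch passes to Ylva's issue by representation.
The 1/2 is divided into 3 equal shares of 1/6 among Njord, Solveig, Hallvard.
Njord predeceased; the 1/6 allotted to Njord's branch passes to Njord's issue by representation.
The 1/6 is divided into 3 equal shares of 1/18 among Dagny, Liv, Gudrun.
Dagny is living and takes 1/18.
Liv is living and takes 1/18.
Gudrun is living and takes 1/18.
Solveig is living and takes 1/6.
Hallvard is living and takes 1/6.

Brynja 1/2; Dagny 1/18; Gudrun 1/18; Hallvard 1/6; Liv 1/18; Solveig 1/6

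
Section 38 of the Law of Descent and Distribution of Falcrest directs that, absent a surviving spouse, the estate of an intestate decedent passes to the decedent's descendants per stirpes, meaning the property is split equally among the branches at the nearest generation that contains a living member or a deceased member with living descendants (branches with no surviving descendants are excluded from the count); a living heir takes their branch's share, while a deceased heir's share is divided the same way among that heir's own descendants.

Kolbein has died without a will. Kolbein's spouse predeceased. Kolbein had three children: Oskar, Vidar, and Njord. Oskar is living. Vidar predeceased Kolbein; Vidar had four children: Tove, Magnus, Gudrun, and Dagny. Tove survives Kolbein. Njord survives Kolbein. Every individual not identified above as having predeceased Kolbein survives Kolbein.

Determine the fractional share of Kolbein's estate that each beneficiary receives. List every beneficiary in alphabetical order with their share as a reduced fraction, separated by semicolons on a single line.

Dagny 1/12; Gudrun 1/12; Magnus 1/12; Njord 1/3; Oskar 1/3; Tove 1/12

There is no surviving spouse, so the entire estate passes to Kolbein's descendants per stirpes.
The estate is divided into 3 equal shares of 1/3 among Oskar, Vidar, Njord.
Oskar is living and takes 1/3.
Vidar predeceased; the 1/3 allotted to Vidar's branch passes to Vidar's issue by representation.
The 1/3 is divided into 4 equal shares of 1/12 among Tove, Magnus, Gudrun, Dagny.
Tove is living and takes 1/12.
Magnus is living and takes 1/12.
Gudrun is living and takes 1/12.
Dagny is living and takes 1/12.
Njord is living and takes 1/3.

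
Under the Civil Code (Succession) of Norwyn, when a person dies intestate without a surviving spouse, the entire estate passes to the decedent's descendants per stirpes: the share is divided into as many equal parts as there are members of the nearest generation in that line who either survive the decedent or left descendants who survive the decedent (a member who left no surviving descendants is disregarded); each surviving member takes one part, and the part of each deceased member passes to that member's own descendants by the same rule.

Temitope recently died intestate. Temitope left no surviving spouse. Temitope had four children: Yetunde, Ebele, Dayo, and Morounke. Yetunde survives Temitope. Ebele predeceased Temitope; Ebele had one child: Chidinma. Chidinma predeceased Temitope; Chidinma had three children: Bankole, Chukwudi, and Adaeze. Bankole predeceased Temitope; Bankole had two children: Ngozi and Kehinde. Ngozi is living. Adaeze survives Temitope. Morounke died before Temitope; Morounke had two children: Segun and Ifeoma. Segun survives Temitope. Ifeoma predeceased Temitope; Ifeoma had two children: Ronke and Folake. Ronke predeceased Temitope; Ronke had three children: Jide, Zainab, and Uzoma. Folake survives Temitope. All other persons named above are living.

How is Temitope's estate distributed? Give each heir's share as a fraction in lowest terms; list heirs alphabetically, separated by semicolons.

There is no surviving spouse, so the entire estate passes to Temitope's descendants per stirpes.
The estate is divided into 4 equal shares of 1/4 among Yetunde, Ebele, Dayo, Morounke.
Yetunde is living and takes 1/4.
Ebele predeceased; the 1/4 allotted to Ebele's branch passes to Ebele's issue by representation.
Chidinma's line is the sole branch at this level, so the full 1/4 passes to Chidinma's issue by representation.
The 1/4 is divided into 3 equal shares of 1/12 among Bankole, Chukwudi, Adaeze.
Bankole predeceased; the 1/12 allotted to Bankole's branch passes to Bankole's issue by representation.
The 1/12 is divided into 2 equal shares of 1/24 among Ngozi, Kehinde.
Ngozi is living and takes 1/24.
Kehinde is living and takes 1/24.
Chukwudi is living and takes 1/12.
Adaeze is living and takes 1/12.
Dayo is living and takes 1/4.
Morounke predeceased; the 1/4 allotted to Morounke's branch passes to Morounke's issue by representation.
The 1/4 is divided into 2 equal shares of 1/8 among Segun, Ifeoma.
Segun is living and takes 1/8.
Ifeoma predeceased; the 1/8 allotted to Ifeoma's branch passes to Ifeoma's issue by representation.
The 1/8 is divided into 2 equal shares of 1/16 among Ronke, Folake.
Ronke predeceased; the 1/16 allotted to Ronke's branch passes to Ronke's issue by representation.
The 1/16 is divided into 3 equal shares of 1/48 among Jide, Zainab, Uzoma.
Jide is living and takes 1/48.
Zainab is living and takes 1/48.
Uzoma is living and takes 1/48.
Folake is living and takes 1/16.

Adaeze 1/12; Chukwudi 1/12; Dayo 1/4; Folake 1/16; Jide 1/48; Kehinde 1/24; Ngozi 1/24; Segun 1/8; Uzoma 1/48; Yetunde 1/4; Zainab 1/48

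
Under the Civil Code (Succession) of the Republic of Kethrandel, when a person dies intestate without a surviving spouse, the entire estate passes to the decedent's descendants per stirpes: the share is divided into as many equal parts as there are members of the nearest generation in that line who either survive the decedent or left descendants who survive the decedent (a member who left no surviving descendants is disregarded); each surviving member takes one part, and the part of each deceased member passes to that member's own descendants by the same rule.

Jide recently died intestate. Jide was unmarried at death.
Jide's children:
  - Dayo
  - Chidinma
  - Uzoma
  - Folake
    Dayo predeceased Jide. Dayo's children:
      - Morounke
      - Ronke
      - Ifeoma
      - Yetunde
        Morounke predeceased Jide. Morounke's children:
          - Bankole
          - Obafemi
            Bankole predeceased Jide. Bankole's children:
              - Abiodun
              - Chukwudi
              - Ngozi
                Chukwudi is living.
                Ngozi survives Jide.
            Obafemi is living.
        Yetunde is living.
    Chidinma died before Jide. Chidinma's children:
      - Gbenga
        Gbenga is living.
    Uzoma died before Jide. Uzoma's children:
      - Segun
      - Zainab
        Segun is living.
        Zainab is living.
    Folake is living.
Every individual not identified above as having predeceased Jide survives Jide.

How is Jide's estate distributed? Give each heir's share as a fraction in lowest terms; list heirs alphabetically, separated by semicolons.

There is no surviving spouse, so the entire estate passes to Jide's descendants per stirpes.
The estate is divided into 4 equal shares of 1/4 among Dayo, Chidinma, Uzoma, Folake.
Dayo predeceased; the 1/4 allotted to Dayo's branch passes to Dayo's issue by representation.
The 1/4 is divided into 4 equal shares of 1/16 among Morounke, Ronke, Ifeoma, Yetunde.
Morounke predeceased; the 1/16 allotted to Morounke's branch passes to Morounke's issue by representation.
The 1/16 is divided into 2 equal shares of 1/32 among Bankole, Obafemi.
Bankole predeceased; the 1/32 allotted to Bankole's branch passes to Bankole's issue by representation.
The 1/32 is divided into 3 equal shares of 1/96 among Abiodun, Chukwudi, Ngozi.
Abiodun is living and takes 1/96.
Chukwudi is living and takes 1/96.
Ngozi is living and takes 1/96.
Obafemi is living and takes 1/32.
Ronke is living and takes 1/16.
Ifeoma is living and takes 1/16.
Yetunde is living and takes 1/16.
Chidinma predeceased; the 1/4 allotted to Chidinma's branch passes to Chidinma's issue by representation.
Gbenga is the sole taker at this level and receives the full 1/4.
Uzoma predeceased; the 1/4 allotted to Uzoma's branch passes to Uzoma's issue by representation.
The 1/4 is divided into 2 equal shares of 1/8 among Segun, Zainab.
Segun is living and takes 1/8.
Zainab is living and takes 1/8.
Folake is living and takes 1/4.

Abiodun 1/96; Chukwudi 1/96; Folake 1/4; Gbenga 1/4; Ifeoma 1/16; Ngozi 1/96; Obafemi 1/32; Ronke 1/16; Segun 1/8; Yetunde 1/16; Zainab 1/8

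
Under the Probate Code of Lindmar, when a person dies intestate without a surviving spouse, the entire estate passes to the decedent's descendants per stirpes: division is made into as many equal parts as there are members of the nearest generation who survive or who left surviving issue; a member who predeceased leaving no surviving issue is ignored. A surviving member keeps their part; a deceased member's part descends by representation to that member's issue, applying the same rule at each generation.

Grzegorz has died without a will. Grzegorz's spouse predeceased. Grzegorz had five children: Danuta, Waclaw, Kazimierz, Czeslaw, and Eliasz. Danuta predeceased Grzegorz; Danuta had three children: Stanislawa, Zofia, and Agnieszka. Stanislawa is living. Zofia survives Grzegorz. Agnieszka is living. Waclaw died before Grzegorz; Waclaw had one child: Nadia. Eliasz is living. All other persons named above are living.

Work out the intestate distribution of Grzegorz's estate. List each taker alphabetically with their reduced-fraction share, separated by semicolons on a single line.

There is no surviving spouse, so the entire estate passes to Grzegorz's descendants per stirpes.
The estate is divided into 5 equal shares of 1/5 among Danuta, Waclaw, Kazimierz, Czeslaw, Eliasz.
Danuta predeceased; the 1/5 allotted to Danuta's branch passes to Danuta's issue by representation.
The 1/5 is divided into 3 equal shares of 1/15 among Stanislawa, Zofia, Agnieszka.
Stanislawa is living and takes 1/15.
Zofia is living and takes 1/15.
Agnieszka is living and takes 1/15.
Waclaw predeceased; the 1/5 allotted to Waclaw's branch passes to Waclaw's issue by representation.
Nadia is the sole taker at this level and receives the full 1/5.
Kazimierz is living and takes 1/5.
Czeslaw is living and takes 1/5.
Eliasz is living and takes 1/5.

Agnieszka 1/15; Czeslaw 1/5; Eliasz 1/5; Kazimierz 1/5; Nadia 1/5; Stanislawa 1/15; Zofia 1/15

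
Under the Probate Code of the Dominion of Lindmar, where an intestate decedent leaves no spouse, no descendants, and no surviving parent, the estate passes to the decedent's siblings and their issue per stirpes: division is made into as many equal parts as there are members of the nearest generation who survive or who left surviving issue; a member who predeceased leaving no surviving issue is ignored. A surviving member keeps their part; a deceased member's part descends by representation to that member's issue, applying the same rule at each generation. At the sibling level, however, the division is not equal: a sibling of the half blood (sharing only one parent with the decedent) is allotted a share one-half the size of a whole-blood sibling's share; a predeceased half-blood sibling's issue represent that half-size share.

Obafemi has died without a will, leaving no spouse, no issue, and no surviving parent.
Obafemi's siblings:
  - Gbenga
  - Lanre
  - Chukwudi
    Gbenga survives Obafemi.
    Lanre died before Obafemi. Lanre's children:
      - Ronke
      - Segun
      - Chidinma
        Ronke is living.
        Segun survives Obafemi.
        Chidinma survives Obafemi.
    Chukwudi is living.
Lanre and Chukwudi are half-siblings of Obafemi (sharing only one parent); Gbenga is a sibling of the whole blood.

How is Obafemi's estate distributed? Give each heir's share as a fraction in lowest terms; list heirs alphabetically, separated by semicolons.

Chidinma 1/12; Chukwudi 1/4; Gbenga 1/2; Ronke 1/12; Segun 1/12

No spouse, descendants, or parent survives, so the estate passes to Obafemi's siblings per stirpes.
Half-blood siblings count for one-half the weight of whole-blood siblings at the initial division.
Dividing 1 in proportion to weights (total weight 2): Gbenga (weight 1) → 1/2; Lanre (weight 1/2) → 1/4; Chukwudi (weight 1/2) → 1/4.
Gbenga is living and takes 1/2.
Lanre predeceased; the 1/4 allotted to Lanre's branch passes to Lanre's issue by representation.
The 1/4 is divided into 3 equal shares of 1/12 among Ronke, Segun, Chidinma.
Ronke is living and takes 1/12.
Segun is living and takes 1/12.
Chidinma is living and takes 1/12.
Chukwudi is living and takes 1/4.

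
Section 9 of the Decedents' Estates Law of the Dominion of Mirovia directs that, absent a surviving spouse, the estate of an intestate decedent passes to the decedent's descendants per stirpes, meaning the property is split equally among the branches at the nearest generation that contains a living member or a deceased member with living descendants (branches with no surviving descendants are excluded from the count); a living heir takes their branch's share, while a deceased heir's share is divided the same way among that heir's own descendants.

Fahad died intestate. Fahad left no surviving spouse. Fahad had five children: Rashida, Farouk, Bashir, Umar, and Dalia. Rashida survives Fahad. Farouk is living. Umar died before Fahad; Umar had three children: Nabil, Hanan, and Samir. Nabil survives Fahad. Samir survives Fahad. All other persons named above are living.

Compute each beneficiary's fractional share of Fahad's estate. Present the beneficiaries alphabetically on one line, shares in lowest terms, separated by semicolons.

Bashir 1/5; Dalia 1/5; Farouk 1/5; Hanan 1/15; Nabil 1/15; Rashida 1/5; Samir 1/15

There is no surviving spouse, so the entire estate passes to Fahad's descendants per stirpes.
The estate is divided into 5 equal shares of 1/5 among Rashida, Farouk, Bashir, Umar, Dalia.
Rashida is living and takes 1/5.
Farouk is living and takes 1/5.
Bashir is living and takes 1/5.
Umar predeceased; the 1/5 allotted to Umar's branch passes to Umar's issue by representation.
The 1/5 is divided into 3 equal shares of 1/15 among Nabil, Hanan, Samir.
Nabil is living and takes 1/15.
Hanan is living and takes 1/15.
Samir is living and takes 1/15.
Dalia is living and takes 1/5.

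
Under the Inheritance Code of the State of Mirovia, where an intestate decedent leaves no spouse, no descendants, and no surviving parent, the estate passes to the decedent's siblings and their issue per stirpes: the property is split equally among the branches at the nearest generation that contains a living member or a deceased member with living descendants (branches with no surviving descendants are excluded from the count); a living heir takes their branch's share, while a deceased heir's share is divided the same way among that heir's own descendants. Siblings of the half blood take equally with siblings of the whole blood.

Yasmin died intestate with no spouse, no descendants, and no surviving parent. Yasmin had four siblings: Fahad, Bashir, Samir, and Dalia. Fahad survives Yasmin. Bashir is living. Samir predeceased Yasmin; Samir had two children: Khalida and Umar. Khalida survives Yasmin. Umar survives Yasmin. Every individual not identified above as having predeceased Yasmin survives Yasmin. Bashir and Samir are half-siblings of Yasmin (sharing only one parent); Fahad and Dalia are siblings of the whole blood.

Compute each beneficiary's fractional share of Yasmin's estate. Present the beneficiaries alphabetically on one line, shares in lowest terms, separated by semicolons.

Bashir 1/4; Dalia 1/4; Fahad 1/4; Khalida 1/8; Umar 1/8

No spouse, descendants, or parent survives, so the estate passes to Yasmin's siblings per stirpes.
Half-blood and whole-blood siblings take equally under the stated rule.
The estate is divided into 4 equal shares of 1/4 among Fahad, Bashir, Samir, Dalia.
Fahad is living and takes 1/4.
Bashir is living and takes 1/4.
Samir predeceased; the 1/4 allotted to Samir's branch passes to Samir's issue by representation.
The 1/4 is divided into 2 equal shares of 1/8 among Khalida, Umar.
Khalida is living and takes 1/8.
Umar is living and takes 1/8.
Dalia is living and takes 1/4.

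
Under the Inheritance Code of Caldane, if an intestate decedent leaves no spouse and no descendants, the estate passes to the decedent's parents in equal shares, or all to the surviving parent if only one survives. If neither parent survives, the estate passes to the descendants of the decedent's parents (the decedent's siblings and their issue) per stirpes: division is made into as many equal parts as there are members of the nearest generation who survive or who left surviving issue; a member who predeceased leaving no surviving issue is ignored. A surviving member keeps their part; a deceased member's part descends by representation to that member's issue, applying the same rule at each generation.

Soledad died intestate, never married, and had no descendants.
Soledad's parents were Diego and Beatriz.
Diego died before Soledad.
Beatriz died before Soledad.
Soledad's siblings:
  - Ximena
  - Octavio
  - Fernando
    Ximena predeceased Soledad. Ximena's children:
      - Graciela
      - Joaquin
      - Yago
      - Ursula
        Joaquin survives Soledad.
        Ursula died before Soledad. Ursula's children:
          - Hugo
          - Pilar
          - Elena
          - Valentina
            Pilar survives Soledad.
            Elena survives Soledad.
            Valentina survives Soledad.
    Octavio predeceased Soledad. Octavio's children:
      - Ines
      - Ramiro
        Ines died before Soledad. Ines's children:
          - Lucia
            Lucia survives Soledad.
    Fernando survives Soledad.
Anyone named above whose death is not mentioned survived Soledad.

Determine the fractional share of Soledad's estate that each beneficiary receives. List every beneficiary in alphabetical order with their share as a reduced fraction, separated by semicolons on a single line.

Neither parent survives and there are no descendants, so the estate passes to Soledad's siblings and their issue per stirpes.
The estate is divided into 3 equal shares of 1/3 among Ximena, Octavio, Fernando.
Ximena predeceased; the 1/3 allotted to Ximena's branch passes to Ximena's issue by representation.
The 1/3 is divided into 4 equal shares of 1/12 among Graciela, Joaquin, Yago, Ursula.
Graciela is living and takes 1/12.
Joaquin is living and takes 1/12.
Yago is living and takes 1/12.
Ursula predeceased; the 1/12 allotted to Ursula's branch passes to Ursula's issue by representation.
The 1/12 is divided into 4 equal shares of 1/48 among Hugo, Pilar, Elena, Valentina.
Hugo is living and takes 1/48.
Pilar is living and takes 1/48.
Elena is living and takes 1/48.
Valentina is living and takes 1/48.
Octavio predeceased; the 1/3 allotted to Octavio's branch passes to Octavio's issue by representation.
The 1/3 is divided into 2 equal shares of 1/6 among Ines, Ramiro.
Ines predeceased; the 1/6 allotted to Ines's branch passes to Ines's issue by representation.
Lucia is the sole taker at this level and receives the full 1/6.
Ramiro is living and takes 1/6.
Fernando is living and takes 1/3.

Elena 1/48; Fernando 1/3; Graciela 1/12; Hugo 1/48; Joaquin 1/12; Lucia 1/6; Pilar 1/48; Ramiro 1/6; Valentina 1/48; Yago 1/12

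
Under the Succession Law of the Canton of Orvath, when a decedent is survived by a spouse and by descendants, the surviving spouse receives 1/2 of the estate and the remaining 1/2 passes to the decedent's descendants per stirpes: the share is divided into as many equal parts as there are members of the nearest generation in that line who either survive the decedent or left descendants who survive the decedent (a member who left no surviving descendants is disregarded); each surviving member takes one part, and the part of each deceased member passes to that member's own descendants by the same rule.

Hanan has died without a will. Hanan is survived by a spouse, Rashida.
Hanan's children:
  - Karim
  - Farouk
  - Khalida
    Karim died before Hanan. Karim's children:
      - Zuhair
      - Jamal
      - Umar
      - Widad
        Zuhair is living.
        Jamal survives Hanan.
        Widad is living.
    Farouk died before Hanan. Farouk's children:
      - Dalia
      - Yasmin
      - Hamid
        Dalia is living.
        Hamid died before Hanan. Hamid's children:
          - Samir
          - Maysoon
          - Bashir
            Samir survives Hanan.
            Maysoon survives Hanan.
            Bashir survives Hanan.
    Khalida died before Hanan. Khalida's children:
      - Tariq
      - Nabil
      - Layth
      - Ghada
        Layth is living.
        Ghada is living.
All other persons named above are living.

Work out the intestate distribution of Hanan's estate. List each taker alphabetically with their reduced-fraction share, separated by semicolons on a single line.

Rashida, as surviving spouse, takes 1/2.
The remaining 1/2 passes to Hanan's descendants per stirpes.
The 1/2 is divided into 3 equal shares of 1/6 among Karim, Farouk, Khalida.
Karim predeceased; the 1/6 allotted to Karim's branch passes to Karim's issue by representation.
The 1/6 is divided into 4 equal shares of 1/24 among Zuhair, Jamal, Umar, Widad.
Zuhair is living and takes 1/24.
Jamal is living and takes 1/24.
Umar is living and takes 1/24.
Widad is living and takes 1/24.
Farouk predeceased; the 1/6 allotted to Farouk's branch passes to Farouk's issue by representation.
The 1/6 is divided into 3 equal shares of 1/18 among Dalia, Yasmin, Hamid.
Dalia is living and takes 1/18.
Yasmin is living and takes 1/18.
Hamid predeceased; the 1/18 allotted to Hamid's branch passes to Hamid's issue by representation.
The 1/18 is divided into 3 equal shares of 1/54 among Samir, Maysoon, Bashir.
Samir is living and takes 1/54.
Maysoon is living and takes 1/54.
Bashir is living and takes 1/54.
Khalida predeceased; the 1/6 allotted to Khalida's branch passes to Khalida's issue by representation.
The 1/6 is divided into 4 equal shares of 1/24 among Tariq, Nabil, Layth, Ghada.
Tariq is living and takes 1/24.
Nabil is living and takes 1/24.
Layth is living and takes 1/24.
Ghada is living and takes 1/24.

Bashir 1/54; Dalia 1/18; Ghada 1/24; Jamal 1/24; Layth 1/24; Maysoon 1/54; Nabil 1/24; Rashida 1/2; Samir 1/54; Tariq 1/24; Umar 1/24; Widad 1/24; Yasmin 1/18; Zuhair 1/24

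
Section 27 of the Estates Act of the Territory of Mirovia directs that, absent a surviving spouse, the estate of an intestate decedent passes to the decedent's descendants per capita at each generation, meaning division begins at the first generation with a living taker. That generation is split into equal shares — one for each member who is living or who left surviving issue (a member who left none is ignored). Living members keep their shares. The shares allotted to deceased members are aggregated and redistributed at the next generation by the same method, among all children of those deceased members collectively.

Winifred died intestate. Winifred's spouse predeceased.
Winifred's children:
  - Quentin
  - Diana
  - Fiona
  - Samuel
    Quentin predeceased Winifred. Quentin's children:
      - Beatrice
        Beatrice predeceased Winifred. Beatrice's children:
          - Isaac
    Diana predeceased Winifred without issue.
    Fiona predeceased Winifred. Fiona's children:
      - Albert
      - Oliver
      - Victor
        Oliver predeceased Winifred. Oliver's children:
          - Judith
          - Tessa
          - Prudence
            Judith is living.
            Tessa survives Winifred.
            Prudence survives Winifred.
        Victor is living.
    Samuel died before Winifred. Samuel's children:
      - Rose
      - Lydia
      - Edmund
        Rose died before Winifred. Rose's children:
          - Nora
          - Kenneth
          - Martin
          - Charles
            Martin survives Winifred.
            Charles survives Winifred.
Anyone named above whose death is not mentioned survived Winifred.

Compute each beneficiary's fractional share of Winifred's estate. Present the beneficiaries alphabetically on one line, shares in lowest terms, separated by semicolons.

There is no surviving spouse, so the entire estate passes to Winifred's descendants per capita at each generation.
No one at generation 1 (Quentin, Fiona, Samuel) is living; moving to the next generation.
At generation 2 (Beatrice, Albert, Oliver, Victor, Rose, Lydia, Edmund) there are 7 shares of (1)/7 = 1/7 each.
Living: Albert, Victor, Lydia, and Edmund — each takes 1/7.
Deceased: Beatrice, Oliver, and Rose. Their combined 3/7 is pooled and carried to generation 3.
At generation 3 (Isaac, Judith, Tessa, Prudence, Nora, Kenneth, Martin, Charles) there are 8 shares of (3/7)/8 = 3/56 each.
Living: Isaac, Judith, Tessa, Prudence, Nora, Kenneth, Martin, and Charles — each takes 3/56.

Albert 1/7; Charles 3/56; Edmund 1/7; Isaac 3/56; Judith 3/56; Kenneth 3/56; Lydia 1/7; Martin 3/56; Nora 3/56; Prudence 3/56; Tessa 3/56; Victor 1/7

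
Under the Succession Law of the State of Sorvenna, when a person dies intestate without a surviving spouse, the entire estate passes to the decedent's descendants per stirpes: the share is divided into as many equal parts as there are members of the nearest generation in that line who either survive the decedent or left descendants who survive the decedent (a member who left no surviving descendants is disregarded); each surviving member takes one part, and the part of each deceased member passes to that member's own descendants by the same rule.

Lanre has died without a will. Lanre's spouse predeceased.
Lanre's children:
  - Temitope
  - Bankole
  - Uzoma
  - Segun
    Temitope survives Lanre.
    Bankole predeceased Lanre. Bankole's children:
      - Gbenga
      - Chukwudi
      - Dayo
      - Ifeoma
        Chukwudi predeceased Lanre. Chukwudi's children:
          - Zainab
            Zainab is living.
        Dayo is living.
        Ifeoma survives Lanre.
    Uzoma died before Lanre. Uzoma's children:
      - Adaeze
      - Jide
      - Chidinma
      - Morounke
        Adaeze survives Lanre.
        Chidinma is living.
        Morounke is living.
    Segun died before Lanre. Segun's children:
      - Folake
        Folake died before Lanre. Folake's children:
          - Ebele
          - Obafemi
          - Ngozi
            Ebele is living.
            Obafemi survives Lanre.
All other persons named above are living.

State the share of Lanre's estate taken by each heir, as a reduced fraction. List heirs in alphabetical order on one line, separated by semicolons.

There is no surviving spouse, so the entire estate passes to Lanre's descendants per stirpes.
The estate is divided into 4 equal shares of 1/4 among Temitope, Bankole, Uzoma, Segun.
Temitope is living and takes 1/4.
Bankole predeceased; the 1/4 allotted to Bankole's branch passes to Bankole's issue by representation.
The 1/4 is divided into 4 equal shares of 1/16 among Gbenga, Chukwudi, Dayo, Ifeoma.
Gbenga is living and takes 1/16.
Chukwudi predeceased; the 1/16 allotted to Chukwudi's branch passes to Chukwudi's issue by representation.
Zainab is the sole taker at this level and receives the full 1/16.
Dayo is living and takes 1/16.
Ifeoma is living and takes 1/16.
Uzoma predeceased; the 1/4 allotted to Uzoma's branch passes to Uzoma's issue by representation.
The 1/4 is divided into 4 equal shares of 1/16 among Adaeze, Jide, Chidinma, Morounke.
Adaeze is living and takes 1/16.
Jide is living and takes 1/16.
Chidinma is living and takes 1/16.
Morounke is living and takes 1/16.
Segun predeceased; the 1/4 allotted to Segun's branch passes to Segun's issue by representation.
Folake's line is the sole branch at this level, so the full 1/4 passes to Folake's issue by representation.
The 1/4 is divided into 3 equal shares of 1/12 among Ebele, Obafemi, Ngozi.
Ebele is living and takes 1/12.
Obafemi is living and takes 1/12.
Ngozi is living and takes 1/12.

Adaeze 1/16; Chidinma 1/16; Dayo 1/16; Ebele 1/12; Gbenga 1/16; Ifeoma 1/16; Jide 1/16; Morounke 1/16; Ngozi 1/12; Obafemi 1/12; Temitope 1/4; Zainab 1/16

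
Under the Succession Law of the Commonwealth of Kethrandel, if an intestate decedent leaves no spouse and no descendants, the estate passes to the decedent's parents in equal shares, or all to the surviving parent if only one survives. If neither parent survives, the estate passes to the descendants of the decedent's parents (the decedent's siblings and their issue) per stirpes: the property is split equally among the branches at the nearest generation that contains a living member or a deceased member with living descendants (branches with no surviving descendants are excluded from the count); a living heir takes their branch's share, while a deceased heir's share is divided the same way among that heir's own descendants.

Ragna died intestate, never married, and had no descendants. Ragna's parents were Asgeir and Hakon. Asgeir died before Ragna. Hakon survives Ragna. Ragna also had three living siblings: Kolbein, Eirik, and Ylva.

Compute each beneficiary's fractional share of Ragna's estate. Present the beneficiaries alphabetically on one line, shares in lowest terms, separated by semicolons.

Hakon 1

Only one parent, Hakon, survives, so Hakon takes the entire estate. The siblings take nothing because a surviving parent has priority.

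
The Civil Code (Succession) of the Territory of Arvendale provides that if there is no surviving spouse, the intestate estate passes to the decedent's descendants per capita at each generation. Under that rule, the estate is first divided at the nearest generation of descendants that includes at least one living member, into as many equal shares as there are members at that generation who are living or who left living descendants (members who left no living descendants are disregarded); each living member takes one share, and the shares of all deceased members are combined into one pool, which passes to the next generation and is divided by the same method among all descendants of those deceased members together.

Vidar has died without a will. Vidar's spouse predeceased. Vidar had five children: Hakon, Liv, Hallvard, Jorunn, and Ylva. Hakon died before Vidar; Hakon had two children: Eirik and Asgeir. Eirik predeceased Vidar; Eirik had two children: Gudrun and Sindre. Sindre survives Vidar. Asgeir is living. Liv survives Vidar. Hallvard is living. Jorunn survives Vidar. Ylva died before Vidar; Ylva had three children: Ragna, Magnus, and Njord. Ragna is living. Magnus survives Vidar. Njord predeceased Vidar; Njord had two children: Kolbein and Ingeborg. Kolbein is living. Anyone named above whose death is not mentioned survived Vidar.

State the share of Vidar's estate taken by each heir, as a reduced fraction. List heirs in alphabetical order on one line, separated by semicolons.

There is no surviving spouse, so the entire estate passes to Vidar's descendants per capita at each generation.
At generation 1 (Hakon, Liv, Hallvard, Jorunn, Ylva) there are 5 shares of (1)/5 = 1/5 each.
Living: Liv, Hallvard, and Jorunn — each takes 1/5.
Deceased: Hakon and Ylva. Their combined 2/5 is pooled and carried to generation 2.
At generation 2 (Eirik, Asgeir, Ragna, Magnus, Njord) there are 5 shares of (2/5)/5 = 2/25 each.
Living: Asgeir, Ragna, and Magnus — each takes 2/25.
Deceased: Eirik and Njord. Their combined 4/25 is pooled and carried to generation 3.
At generation 3 (Gudrun, Sindre, Kolbein, Ingeborg) there are 4 shares of (4/25)/4 = 1/25 each.
Living: Gudrun, Sindre, Kolbein, and Ingeborg — each takes 1/25.

Asgeir 2/25; Gudrun 1/25; Hallvard 1/5; Ingeborg 1/25; Jorunn 1/5; Kolbein 1/25; Liv 1/5; Magnus 2/25; Ragna 2/25; Sindre 1/25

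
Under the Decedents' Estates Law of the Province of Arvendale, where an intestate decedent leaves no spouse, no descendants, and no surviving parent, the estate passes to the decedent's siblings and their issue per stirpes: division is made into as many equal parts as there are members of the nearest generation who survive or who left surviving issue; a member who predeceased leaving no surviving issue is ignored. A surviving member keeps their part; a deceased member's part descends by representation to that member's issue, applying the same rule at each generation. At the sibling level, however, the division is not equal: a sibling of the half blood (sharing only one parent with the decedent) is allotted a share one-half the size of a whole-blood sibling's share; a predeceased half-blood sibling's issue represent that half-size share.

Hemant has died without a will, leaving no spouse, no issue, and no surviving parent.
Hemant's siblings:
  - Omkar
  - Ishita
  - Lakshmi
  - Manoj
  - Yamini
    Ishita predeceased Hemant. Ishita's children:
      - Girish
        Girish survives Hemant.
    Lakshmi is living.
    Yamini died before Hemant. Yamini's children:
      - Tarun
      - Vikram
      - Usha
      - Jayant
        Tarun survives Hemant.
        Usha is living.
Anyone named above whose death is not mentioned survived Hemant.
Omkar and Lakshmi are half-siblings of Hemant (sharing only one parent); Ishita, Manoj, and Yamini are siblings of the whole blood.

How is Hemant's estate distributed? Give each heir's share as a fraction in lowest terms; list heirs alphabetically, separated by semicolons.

Girish 1/4; Jayant 1/16; Lakshmi 1/8; Manoj 1/4; Omkar 1/8; Tarun 1/16; Usha 1/16; Vikram 1/16

No spouse, descendants, or parent survives, so the estate passes to Hemant's siblings per stirpes.
Half-blood siblings count for one-half the weight of whole-blood siblings at the initial division.
Dividing 1 in proportion to weights (total weight 4): Omkar (weight 1/2) → 1/8; Ishita (weight 1) → 1/4; Lakshmi (weight 1/2) → 1/8; Manoj (weight 1) → 1/4; Yamini (weight 1) → 1/4.
Omkar is living and takes 1/8.
Ishita predeceased; the 1/4 allotted to Ishita's branch passes to Ishita's issue by representation.
Girish is the sole taker at this level and receives the full 1/4.
Lakshmi is living and takes 1/8.
Manoj is living and takes 1/4.
Yamini predeceased; the 1/4 allotted to Yamini's branch passes to Yamini's issue by representation.
The 1/4 is divided into 4 equal shares of 1/16 among Tarun, Vikram, Usha, Jayant.
Tarun is living and takes 1/16.
Vikram is living and takes 1/16.
Usha is living and takes 1/16.
Jayant is living and takes 1/16.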